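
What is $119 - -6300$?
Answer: $6419$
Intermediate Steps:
$119 - -6300 = 119 + 6300 = 6419$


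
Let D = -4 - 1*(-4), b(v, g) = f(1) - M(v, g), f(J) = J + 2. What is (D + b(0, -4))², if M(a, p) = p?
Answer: 49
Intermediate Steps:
f(J) = 2 + J
b(v, g) = 3 - g (b(v, g) = (2 + 1) - g = 3 - g)
D = 0 (D = -4 + 4 = 0)
(D + b(0, -4))² = (0 + (3 - 1*(-4)))² = (0 + (3 + 4))² = (0 + 7)² = 7² = 49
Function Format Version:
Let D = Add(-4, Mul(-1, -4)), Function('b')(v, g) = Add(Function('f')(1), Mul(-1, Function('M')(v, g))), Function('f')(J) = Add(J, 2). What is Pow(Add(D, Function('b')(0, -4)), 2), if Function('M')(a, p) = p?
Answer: 49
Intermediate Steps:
Function('f')(J) = Add(2, J)
Function('b')(v, g) = Add(3, Mul(-1, g)) (Function('b')(v, g) = Add(Add(2, 1), Mul(-1, g)) = Add(3, Mul(-1, g)))
D = 0 (D = Add(-4, 4) = 0)
Pow(Add(D, Function('b')(0, -4)), 2) = Pow(Add(0, Add(3, Mul(-1, -4))), 2) = Pow(Add(0, Add(3, 4)), 2) = Pow(Add(0, 7), 2) = Pow(7, 2) = 49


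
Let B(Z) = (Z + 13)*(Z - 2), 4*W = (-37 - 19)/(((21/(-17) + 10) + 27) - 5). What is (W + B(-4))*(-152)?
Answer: 4328960/523 ≈ 8277.2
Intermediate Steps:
W = -238/523 (W = ((-37 - 19)/(((21/(-17) + 10) + 27) - 5))/4 = (-56/(((21*(-1/17) + 10) + 27) - 5))/4 = (-56/(((-21/17 + 10) + 27) - 5))/4 = (-56/((149/17 + 27) - 5))/4 = (-56/(608/17 - 5))/4 = (-56/523/17)/4 = (-56*17/523)/4 = (¼)*(-952/523) = -238/523 ≈ -0.45507)
B(Z) = (-2 + Z)*(13 + Z) (B(Z) = (13 + Z)*(-2 + Z) = (-2 + Z)*(13 + Z))
(W + B(-4))*(-152) = (-238/523 + (-26 + (-4)² + 11*(-4)))*(-152) = (-238/523 + (-26 + 16 - 44))*(-152) = (-238/523 - 54)*(-152) = -28480/523*(-152) = 4328960/523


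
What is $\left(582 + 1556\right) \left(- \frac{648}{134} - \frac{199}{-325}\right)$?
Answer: $- \frac{196625446}{21775} \approx -9029.9$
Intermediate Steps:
$\left(582 + 1556\right) \left(- \frac{648}{134} - \frac{199}{-325}\right) = 2138 \left(\left(-648\right) \frac{1}{134} - - \frac{199}{325}\right) = 2138 \left(- \frac{324}{67} + \frac{199}{325}\right) = 2138 \left(- \frac{91967}{21775}\right) = - \frac{196625446}{21775}$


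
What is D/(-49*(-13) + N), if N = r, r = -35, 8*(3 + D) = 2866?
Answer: 203/344 ≈ 0.59012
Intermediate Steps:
D = 1421/4 (D = -3 + (1/8)*2866 = -3 + 1433/4 = 1421/4 ≈ 355.25)
N = -35
D/(-49*(-13) + N) = 1421/(4*(-49*(-13) - 35)) = 1421/(4*(637 - 35)) = (1421/4)/602 = (1421/4)*(1/602) = 203/344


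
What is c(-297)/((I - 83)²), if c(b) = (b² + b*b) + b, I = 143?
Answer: 19569/400 ≈ 48.922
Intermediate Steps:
c(b) = b + 2*b² (c(b) = (b² + b²) + b = 2*b² + b = b + 2*b²)
c(-297)/((I - 83)²) = (-297*(1 + 2*(-297)))/((143 - 83)²) = (-297*(1 - 594))/(60²) = -297*(-593)/3600 = 176121*(1/3600) = 19569/400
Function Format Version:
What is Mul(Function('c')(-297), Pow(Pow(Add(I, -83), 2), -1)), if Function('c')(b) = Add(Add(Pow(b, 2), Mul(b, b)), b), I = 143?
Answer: Rational(19569, 400) ≈ 48.922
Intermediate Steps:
Function('c')(b) = Add(b, Mul(2, Pow(b, 2))) (Function('c')(b) = Add(Add(Pow(b, 2), Pow(b, 2)), b) = Add(Mul(2, Pow(b, 2)), b) = Add(b, Mul(2, Pow(b, 2))))
Mul(Function('c')(-297), Pow(Pow(Add(I, -83), 2), -1)) = Mul(Mul(-297, Add(1, Mul(2, -297))), Pow(Pow(Add(143, -83), 2), -1)) = Mul(Mul(-297, Add(1, -594)), Pow(Pow(60, 2), -1)) = Mul(Mul(-297, -593), Pow(3600, -1)) = Mul(176121, Rational(1, 3600)) = Rational(19569, 400)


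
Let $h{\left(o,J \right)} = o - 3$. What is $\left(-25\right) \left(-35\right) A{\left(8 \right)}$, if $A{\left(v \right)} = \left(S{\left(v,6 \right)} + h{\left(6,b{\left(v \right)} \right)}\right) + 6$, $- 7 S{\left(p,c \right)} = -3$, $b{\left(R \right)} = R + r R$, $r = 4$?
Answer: $8250$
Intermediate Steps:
$b{\left(R \right)} = 5 R$ ($b{\left(R \right)} = R + 4 R = 5 R$)
$S{\left(p,c \right)} = \frac{3}{7}$ ($S{\left(p,c \right)} = \left(- \frac{1}{7}\right) \left(-3\right) = \frac{3}{7}$)
$h{\left(o,J \right)} = -3 + o$ ($h{\left(o,J \right)} = o - 3 = -3 + o$)
$A{\left(v \right)} = \frac{66}{7}$ ($A{\left(v \right)} = \left(\frac{3}{7} + \left(-3 + 6\right)\right) + 6 = \left(\frac{3}{7} + 3\right) + 6 = \frac{24}{7} + 6 = \frac{66}{7}$)
$\left(-25\right) \left(-35\right) A{\left(8 \right)} = \left(-25\right) \left(-35\right) \frac{66}{7} = 875 \cdot \frac{66}{7} = 8250$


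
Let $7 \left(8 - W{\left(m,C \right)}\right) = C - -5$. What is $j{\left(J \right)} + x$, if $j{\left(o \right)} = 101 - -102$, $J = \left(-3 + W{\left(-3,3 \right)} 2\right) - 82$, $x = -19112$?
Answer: $-18909$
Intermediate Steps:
$W{\left(m,C \right)} = \frac{51}{7} - \frac{C}{7}$ ($W{\left(m,C \right)} = 8 - \frac{C - -5}{7} = 8 - \frac{C + 5}{7} = 8 - \frac{5 + C}{7} = 8 - \left(\frac{5}{7} + \frac{C}{7}\right) = \frac{51}{7} - \frac{C}{7}$)
$J = - \frac{499}{7}$ ($J = \left(-3 + \left(\frac{51}{7} - \frac{3}{7}\right) 2\right) - 82 = \left(-3 + \frac{48}{7} \cdot 2\right) - 82 = \left(-3 + \frac{96}{7}\right) - 82 = \frac{75}{7} - 82 = - \frac{499}{7} \approx -71.286$)
$j{\left(o \right)} = 203$ ($j{\left(o \right)} = 101 + 102 = 203$)
$j{\left(J \right)} + x = 203 - 19112 = -18909$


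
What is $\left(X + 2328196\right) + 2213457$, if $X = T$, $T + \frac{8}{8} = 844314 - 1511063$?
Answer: $3874903$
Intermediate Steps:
$T = -666750$ ($T = -1 + \left(844314 - 1511063\right) = -1 - 666749 = -666750$)
$X = -666750$
$\left(X + 2328196\right) + 2213457 = \left(-666750 + 2328196\right) + 2213457 = 1661446 + 2213457 = 3874903$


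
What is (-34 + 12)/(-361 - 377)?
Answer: 11/369 ≈ 0.029810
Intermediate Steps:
(-34 + 12)/(-361 - 377) = -22/(-738) = -22*(-1/738) = 11/369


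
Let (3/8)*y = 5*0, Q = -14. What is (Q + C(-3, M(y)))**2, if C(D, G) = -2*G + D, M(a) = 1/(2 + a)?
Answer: 324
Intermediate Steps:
y = 0 (y = 8*(5*0)/3 = (8/3)*0 = 0)
C(D, G) = D - 2*G
(Q + C(-3, M(y)))**2 = (-14 + (-3 - 2/(2 + 0)))**2 = (-14 + (-3 - 2/2))**2 = (-14 + (-3 - 2*1/2))**2 = (-14 + (-3 - 1))**2 = (-14 - 4)**2 = (-18)**2 = 324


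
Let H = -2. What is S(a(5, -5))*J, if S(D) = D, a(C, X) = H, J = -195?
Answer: 390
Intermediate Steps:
a(C, X) = -2
S(a(5, -5))*J = -2*(-195) = 390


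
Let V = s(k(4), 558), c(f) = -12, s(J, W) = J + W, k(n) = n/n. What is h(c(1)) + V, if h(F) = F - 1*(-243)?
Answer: 790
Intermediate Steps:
k(n) = 1
V = 559 (V = 1 + 558 = 559)
h(F) = 243 + F (h(F) = F + 243 = 243 + F)
h(c(1)) + V = (243 - 12) + 559 = 231 + 559 = 790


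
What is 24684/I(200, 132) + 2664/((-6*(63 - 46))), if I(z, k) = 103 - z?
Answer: -462696/1649 ≈ -280.59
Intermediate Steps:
24684/I(200, 132) + 2664/((-6*(63 - 46))) = 24684/(103 - 1*200) + 2664/((-6*(63 - 46))) = 24684/(103 - 200) + 2664/((-6*17)) = 24684/(-97) + 2664/(-102) = 24684*(-1/97) + 2664*(-1/102) = -24684/97 - 444/17 = -462696/1649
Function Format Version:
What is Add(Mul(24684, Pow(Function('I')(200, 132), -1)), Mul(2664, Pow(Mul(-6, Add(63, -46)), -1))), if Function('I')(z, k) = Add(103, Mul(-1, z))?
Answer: Rational(-462696, 1649) ≈ -280.59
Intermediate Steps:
Add(Mul(24684, Pow(Function('I')(200, 132), -1)), Mul(2664, Pow(Mul(-6, Add(63, -46)), -1))) = Add(Mul(24684, Pow(Add(103, Mul(-1, 200)), -1)), Mul(2664, Pow(Mul(-6, Add(63, -46)), -1))) = Add(Mul(24684, Pow(Add(103, -200), -1)), Mul(2664, Pow(Mul(-6, 17), -1))) = Add(Mul(24684, Pow(-97, -1)), Mul(2664, Pow(-102, -1))) = Add(Mul(24684, Rational(-1, 97)), Mul(2664, Rational(-1, 102))) = Add(Rational(-24684, 97), Rational(-444, 17)) = Rational(-462696, 1649)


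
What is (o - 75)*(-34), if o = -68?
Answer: 4862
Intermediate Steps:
(o - 75)*(-34) = (-68 - 75)*(-34) = -143*(-34) = 4862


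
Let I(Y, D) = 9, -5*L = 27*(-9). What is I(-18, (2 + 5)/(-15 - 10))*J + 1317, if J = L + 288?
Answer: 21732/5 ≈ 4346.4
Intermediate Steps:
L = 243/5 (L = -27*(-9)/5 = -⅕*(-243) = 243/5 ≈ 48.600)
J = 1683/5 (J = 243/5 + 288 = 1683/5 ≈ 336.60)
I(-18, (2 + 5)/(-15 - 10))*J + 1317 = 9*(1683/5) + 1317 = 15147/5 + 1317 = 21732/5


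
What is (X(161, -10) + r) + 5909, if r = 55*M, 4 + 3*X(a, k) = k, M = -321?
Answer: -35252/3 ≈ -11751.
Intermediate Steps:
X(a, k) = -4/3 + k/3
r = -17655 (r = 55*(-321) = -17655)
(X(161, -10) + r) + 5909 = ((-4/3 + (1/3)*(-10)) - 17655) + 5909 = ((-4/3 - 10/3) - 17655) + 5909 = (-14/3 - 17655) + 5909 = -52979/3 + 5909 = -35252/3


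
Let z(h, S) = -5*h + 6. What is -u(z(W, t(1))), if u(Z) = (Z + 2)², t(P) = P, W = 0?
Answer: -64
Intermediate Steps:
z(h, S) = 6 - 5*h
u(Z) = (2 + Z)²
-u(z(W, t(1))) = -(2 + (6 - 5*0))² = -(2 + (6 + 0))² = -(2 + 6)² = -1*8² = -1*64 = -64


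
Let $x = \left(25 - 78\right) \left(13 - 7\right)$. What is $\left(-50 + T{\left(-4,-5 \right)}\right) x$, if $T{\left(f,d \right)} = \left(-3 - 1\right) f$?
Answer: $10812$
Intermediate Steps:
$T{\left(f,d \right)} = - 4 f$
$x = -318$ ($x = \left(-53\right) 6 = -318$)
$\left(-50 + T{\left(-4,-5 \right)}\right) x = \left(-50 - -16\right) \left(-318\right) = \left(-50 + 16\right) \left(-318\right) = \left(-34\right) \left(-318\right) = 10812$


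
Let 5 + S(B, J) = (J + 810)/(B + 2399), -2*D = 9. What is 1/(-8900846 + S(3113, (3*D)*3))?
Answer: -11024/98122979885 ≈ -1.1235e-7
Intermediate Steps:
D = -9/2 (D = -½*9 = -9/2 ≈ -4.5000)
S(B, J) = -5 + (810 + J)/(2399 + B) (S(B, J) = -5 + (J + 810)/(B + 2399) = -5 + (810 + J)/(2399 + B))
1/(-8900846 + S(3113, (3*D)*3)) = 1/(-8900846 + (-11185 + (3*(-9/2))*3 - 5*3113)/(2399 + 3113)) = 1/(-8900846 + (-11185 - 27/2*3 - 15565)/5512) = 1/(-8900846 + (-11185 - 81/2 - 15565)/5512) = 1/(-8900846 + (1/5512)*(-53581/2)) = 1/(-8900846 - 53581/11024) = 1/(-98122979885/11024) = -11024/98122979885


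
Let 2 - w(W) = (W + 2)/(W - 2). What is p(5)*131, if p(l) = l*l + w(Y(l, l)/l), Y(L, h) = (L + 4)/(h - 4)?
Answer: 6026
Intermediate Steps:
Y(L, h) = (4 + L)/(-4 + h)
w(W) = 2 - (2 + W)/(-2 + W) (w(W) = 2 - (W + 2)/(W - 2) = 2 - (2 + W)/(-2 + W))
p(l) = l² + (-6 + (4 + l)/(l*(-4 + l)))/(-2 + (4 + l)/(l*(-4 + l))) (p(l) = l*l + (-6 + ((4 + l)/(-4 + l))/l)/(-2 + ((4 + l)/(-4 + l))/l) = l² + (-6 + (4 + l)/(l*(-4 + l)))/(-2 + (4 + l)/(l*(-4 + l))))
p(5)*131 = ((-4 - 25*5 - 9*5³ + 2*5² + 2*5⁴)/(-4 - 9*5 + 2*5²))*131 = ((-4 - 125 - 9*125 + 2*25 + 2*625)/(-4 - 45 + 2*25))*131 = ((-4 - 125 - 1125 + 50 + 1250)/(-4 - 45 + 50))*131 = (46/1)*131 = (1*46)*131 = 46*131 = 6026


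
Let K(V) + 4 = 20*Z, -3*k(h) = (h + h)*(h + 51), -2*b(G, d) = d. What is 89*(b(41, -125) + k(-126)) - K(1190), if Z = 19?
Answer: -1111027/2 ≈ -5.5551e+5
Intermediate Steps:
b(G, d) = -d/2
k(h) = -2*h*(51 + h)/3 (k(h) = -(h + h)*(h + 51)/3 = -2*h*(51 + h)/3)
K(V) = 376 (K(V) = -4 + 20*19 = -4 + 380 = 376)
89*(b(41, -125) + k(-126)) - K(1190) = 89*(-½*(-125) - ⅔*(-126)*(51 - 126)) - 1*376 = 89*(125/2 - ⅔*(-126)*(-75)) - 376 = 89*(125/2 - 6300) - 376 = 89*(-12475/2) - 376 = -1110275/2 - 376 = -1111027/2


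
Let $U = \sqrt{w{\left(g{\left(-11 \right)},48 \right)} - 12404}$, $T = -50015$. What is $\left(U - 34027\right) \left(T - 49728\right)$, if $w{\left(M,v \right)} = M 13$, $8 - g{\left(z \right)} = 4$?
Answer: $3393955061 - 797944 i \sqrt{193} \approx 3.394 \cdot 10^{9} - 1.1085 \cdot 10^{7} i$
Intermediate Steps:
$g{\left(z \right)} = 4$ ($g{\left(z \right)} = 8 - 4 = 4$)
$w{\left(M,v \right)} = 13 M$
$U = 8 i \sqrt{193}$ ($U = \sqrt{13 \cdot 4 - 12404} = \sqrt{52 - 12404} = \sqrt{-12352} = 8 i \sqrt{193} \approx 111.14 i$)
$\left(U - 34027\right) \left(T - 49728\right) = \left(8 i \sqrt{193} - 34027\right) \left(-50015 - 49728\right) = \left(-34027 + 8 i \sqrt{193}\right) \left(-99743\right) = 3393955061 - 797944 i \sqrt{193}$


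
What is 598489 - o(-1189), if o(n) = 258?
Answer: 598231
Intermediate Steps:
598489 - o(-1189) = 598489 - 1*258 = 598489 - 258 = 598231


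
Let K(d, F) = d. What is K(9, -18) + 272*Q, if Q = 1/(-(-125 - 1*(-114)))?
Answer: 371/11 ≈ 33.727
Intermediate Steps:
Q = 1/11 (Q = 1/(-(-125 + 114)) = 1/(-1*(-11)) = 1/11 ≈ 0.090909)
K(9, -18) + 272*Q = 9 + 272*(1/11) = 9 + 272/11 = 371/11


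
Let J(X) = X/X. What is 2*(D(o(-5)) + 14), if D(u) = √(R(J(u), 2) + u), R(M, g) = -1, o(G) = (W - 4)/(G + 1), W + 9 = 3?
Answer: 28 + √6 ≈ 30.449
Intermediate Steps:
W = -6 (W = -9 + 3 = -6)
o(G) = -10/(1 + G) (o(G) = (-6 - 4)/(G + 1) = -10/(1 + G))
J(X) = 1
D(u) = √(-1 + u)
2*(D(o(-5)) + 14) = 2*(√(-1 - 10/(1 - 5)) + 14) = 2*(√(-1 - 10/(-4)) + 14) = 2*(√(-1 - 10*(-¼)) + 14) = 2*(√(-1 + 5/2) + 14) = 2*(√(3/2) + 14) = 2*(√6/2 + 14) = 2*(14 + √6/2) = 28 + √6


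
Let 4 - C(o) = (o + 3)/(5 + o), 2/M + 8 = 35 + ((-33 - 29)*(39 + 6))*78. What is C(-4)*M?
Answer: -10/217593 ≈ -4.5957e-5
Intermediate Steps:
M = -2/217593 (M = 2/(-8 + (35 + ((-33 - 29)*(39 + 6))*78)) = 2/(-8 + (35 - 62*45*78)) = 2/(-8 + (35 - 2790*78)) = 2/(-8 + (35 - 217620)) = 2/(-8 - 217585) = 2/(-217593) = 2*(-1/217593) = -2/217593 ≈ -9.1915e-6)
C(o) = 4 - (3 + o)/(5 + o) (C(o) = 4 - (o + 3)/(5 + o) = 4 - (3 + o)/(5 + o))
C(-4)*M = ((17 + 3*(-4))/(5 - 4))*(-2/217593) = ((17 - 12)/1)*(-2/217593) = (1*5)*(-2/217593) = 5*(-2/217593) = -10/217593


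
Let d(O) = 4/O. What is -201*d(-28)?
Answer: 201/7 ≈ 28.714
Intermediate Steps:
-201*d(-28) = -804/(-28) = -804*(-1)/28 = -201*(-1/7) = 201/7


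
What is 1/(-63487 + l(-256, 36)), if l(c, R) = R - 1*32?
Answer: -1/63483 ≈ -1.5752e-5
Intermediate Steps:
l(c, R) = -32 + R (l(c, R) = R - 32 = -32 + R)
1/(-63487 + l(-256, 36)) = 1/(-63487 + (-32 + 36)) = 1/(-63487 + 4) = 1/(-63483) = -1/63483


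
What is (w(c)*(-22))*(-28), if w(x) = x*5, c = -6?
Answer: -18480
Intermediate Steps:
w(x) = 5*x
(w(c)*(-22))*(-28) = ((5*(-6))*(-22))*(-28) = -30*(-22)*(-28) = 660*(-28) = -18480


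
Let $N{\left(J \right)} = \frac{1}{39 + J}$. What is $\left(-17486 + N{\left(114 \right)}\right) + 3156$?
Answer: $- \frac{2192489}{153} \approx -14330.0$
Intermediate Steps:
$\left(-17486 + N{\left(114 \right)}\right) + 3156 = \left(-17486 + \frac{1}{39 + 114}\right) + 3156 = \left(-17486 + \frac{1}{153}\right) + 3156 = - \frac{2675357}{153} + 3156 = - \frac{2192489}{153}$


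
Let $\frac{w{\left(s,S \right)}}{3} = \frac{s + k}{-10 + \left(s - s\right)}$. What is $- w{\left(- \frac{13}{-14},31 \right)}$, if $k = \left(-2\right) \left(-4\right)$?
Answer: $\frac{75}{28} \approx 2.6786$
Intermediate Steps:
$k = 8$
$w{\left(s,S \right)} = - \frac{12}{5} - \frac{3 s}{10}$ ($w{\left(s,S \right)} = 3 \frac{s + 8}{-10 + \left(s - s\right)} = 3 \frac{8 + s}{-10 + 0} = 3 \frac{8 + s}{-10} = 3 \left(8 + s\right) \left(- \frac{1}{10}\right) = 3 \left(- \frac{4}{5} - \frac{s}{10}\right) = - \frac{12}{5} - \frac{3 s}{10}$)
$- w{\left(- \frac{13}{-14},31 \right)} = - (- \frac{12}{5} - \frac{3 \left(- \frac{13}{-14}\right)}{10}) = - (- \frac{12}{5} - \frac{3 \left(\left(-13\right) \left(- \frac{1}{14}\right)\right)}{10}) = - (- \frac{12}{5} - \frac{39}{140}) = \left(-1\right) \left(- \frac{75}{28}\right) = \frac{75}{28}$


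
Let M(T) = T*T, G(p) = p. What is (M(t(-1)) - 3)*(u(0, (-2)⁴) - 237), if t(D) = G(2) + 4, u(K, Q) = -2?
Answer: -7887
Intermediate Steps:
t(D) = 6 (t(D) = 2 + 4 = 6)
M(T) = T²
(M(t(-1)) - 3)*(u(0, (-2)⁴) - 237) = (6² - 3)*(-2 - 237) = (36 - 3)*(-239) = 33*(-239) = -7887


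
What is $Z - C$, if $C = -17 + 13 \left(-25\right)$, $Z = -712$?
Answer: $-370$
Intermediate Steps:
$C = -342$ ($C = -17 - 325 = -342$)
$Z - C = -712 - -342 = -712 + 342 = -370$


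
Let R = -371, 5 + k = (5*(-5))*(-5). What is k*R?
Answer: -44520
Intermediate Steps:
k = 120 (k = -5 + (5*(-5))*(-5) = -5 - 25*(-5) = -5 + 125 = 120)
k*R = 120*(-371) = -44520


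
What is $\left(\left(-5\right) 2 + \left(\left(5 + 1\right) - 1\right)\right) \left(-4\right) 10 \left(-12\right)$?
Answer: $-2400$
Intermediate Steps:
$\left(\left(-5\right) 2 + \left(\left(5 + 1\right) - 1\right)\right) \left(-4\right) 10 \left(-12\right) = \left(-10 + \left(6 - 1\right)\right) \left(-4\right) 10 \left(-12\right) = \left(-10 + 5\right) \left(-4\right) 10 \left(-12\right) = \left(-5\right) \left(-4\right) 10 \left(-12\right) = 20 \cdot 10 \left(-12\right) = 200 \left(-12\right) = -2400$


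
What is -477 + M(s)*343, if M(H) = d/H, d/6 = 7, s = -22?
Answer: -12450/11 ≈ -1131.8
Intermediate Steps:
d = 42 (d = 6*7 = 42)
M(H) = 42/H
-477 + M(s)*343 = -477 + (42/(-22))*343 = -477 + (42*(-1/22))*343 = -477 - 21/11*343 = -477 - 7203/11 = -12450/11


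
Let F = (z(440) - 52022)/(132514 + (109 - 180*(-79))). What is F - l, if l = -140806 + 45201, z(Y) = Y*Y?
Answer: 14039066593/146843 ≈ 95606.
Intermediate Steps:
z(Y) = Y**2
l = -95605
F = 141578/146843 (F = (440**2 - 52022)/(132514 + (109 - 180*(-79))) = (193600 - 52022)/(132514 + (109 + 14220)) = 141578/(132514 + 14329) = 141578/146843 ≈ 0.96415)
F - l = 141578/146843 - 1*(-95605) = 141578/146843 + 95605 = 14039066593/146843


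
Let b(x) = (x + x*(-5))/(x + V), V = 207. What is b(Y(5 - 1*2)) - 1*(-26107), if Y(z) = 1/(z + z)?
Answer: 32450997/1243 ≈ 26107.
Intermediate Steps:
Y(z) = 1/(2*z)
b(x) = -4*x/(207 + x) (b(x) = (x + x*(-5))/(x + 207) = (x - 5*x)/(207 + x) = (-4*x)/(207 + x) = -4*x/(207 + x))
b(Y(5 - 1*2)) - 1*(-26107) = -4*1/(2*(5 - 1*2))/(207 + 1/(2*(5 - 1*2))) - 1*(-26107) = -4*1/(2*(5 - 2))/(207 + 1/(2*(5 - 2))) + 26107 = -4*(½)/3/(207 + (½)/3) + 26107 = -4*(½)*(⅓)/(207 + (½)*(⅓)) + 26107 = -4*⅙/(207 + ⅙) + 26107 = -4*⅙/1243/6 + 26107 = -4*⅙*6/1243 + 26107 = -4/1243 + 26107 = 32450997/1243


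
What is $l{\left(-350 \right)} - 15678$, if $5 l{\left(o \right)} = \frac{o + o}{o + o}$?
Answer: $- \frac{78389}{5} \approx -15678.0$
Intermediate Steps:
$l{\left(o \right)} = \frac{1}{5}$ ($l{\left(o \right)} = \frac{\left(o + o\right) \frac{1}{o + o}}{5} = \frac{2 o \frac{1}{2 o}}{5} = \frac{1}{5} \cdot 1 = \frac{1}{5}$)
$l{\left(-350 \right)} - 15678 = \frac{1}{5} - 15678 = - \frac{78389}{5}$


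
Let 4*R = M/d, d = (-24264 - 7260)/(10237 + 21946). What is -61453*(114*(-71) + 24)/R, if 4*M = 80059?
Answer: -35733856187520/368076971 ≈ -97083.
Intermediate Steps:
M = 80059/4 (M = (¼)*80059 = 80059/4 ≈ 20015.)
d = -31524/32183 ≈ -0.97952
R = -2576538797/504384 (R = (80059/(4*(-31524/32183)))/4 = ((80059/4)*(-32183/31524))/4 = (¼)*(-2576538797/126096) = -2576538797/504384 ≈ -5108.3)
-61453*(114*(-71) + 24)/R = -61453/((-2576538797/(504384*(114*(-71) + 24)))) = -61453/((-2576538797/(504384*(-8094 + 24)))) = -61453/((-2576538797/504384/(-8070))) = -61453/((-2576538797/504384*(-1/8070))) = -61453/2576538797/4070378880 = -61453*4070378880/2576538797 = -35733856187520/368076971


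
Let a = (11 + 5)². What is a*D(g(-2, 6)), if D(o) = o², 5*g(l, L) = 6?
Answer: 9216/25 ≈ 368.64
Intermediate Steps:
g(l, L) = 6/5 (g(l, L) = (⅕)*6 = 6/5)
a = 256 (a = 16² = 256)
a*D(g(-2, 6)) = 256*(6/5)² = 256*(36/25) = 9216/25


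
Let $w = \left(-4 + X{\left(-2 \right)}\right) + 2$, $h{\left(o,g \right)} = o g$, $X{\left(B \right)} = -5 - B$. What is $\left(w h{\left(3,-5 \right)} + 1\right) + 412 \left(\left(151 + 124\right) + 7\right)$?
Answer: $116260$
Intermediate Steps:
$h{\left(o,g \right)} = g o$
$w = -5$ ($w = \left(-4 - 3\right) + 2 = -7 + 2 = -5$)
$\left(w h{\left(3,-5 \right)} + 1\right) + 412 \left(\left(151 + 124\right) + 7\right) = \left(- 5 \left(\left(-5\right) 3\right) + 1\right) + 412 \left(\left(151 + 124\right) + 7\right) = \left(\left(-5\right) \left(-15\right) + 1\right) + 412 \left(275 + 7\right) = \left(75 + 1\right) + 412 \cdot 282 = 76 + 116184 = 116260$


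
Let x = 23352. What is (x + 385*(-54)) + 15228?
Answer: 17790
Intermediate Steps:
(x + 385*(-54)) + 15228 = (23352 + 385*(-54)) + 15228 = (23352 - 20790) + 15228 = 2562 + 15228 = 17790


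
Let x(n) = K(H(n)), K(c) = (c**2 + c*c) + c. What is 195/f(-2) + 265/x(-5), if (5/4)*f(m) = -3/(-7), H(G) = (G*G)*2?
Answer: 1148981/2020 ≈ 568.80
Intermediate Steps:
H(G) = 2*G**2 (H(G) = G**2*2 = 2*G**2)
K(c) = c + 2*c**2 (K(c) = (c**2 + c**2) + c = 2*c**2 + c = c + 2*c**2)
x(n) = 2*n**2*(1 + 4*n**2) (x(n) = (2*n**2)*(1 + 2*(2*n**2)) = (2*n**2)*(1 + 4*n**2) = 2*n**2*(1 + 4*n**2))
f(m) = 12/35 (f(m) = 4*(-3/(-7))/5 = 4*(-3*(-1/7))/5 = (4/5)*(3/7) = 12/35)
195/f(-2) + 265/x(-5) = 195/(12/35) + 265/(((-5)**2*(2 + 8*(-5)**2))) = 195*(35/12) + 265/((25*(2 + 8*25))) = 2275/4 + 265/((25*(2 + 200))) = 2275/4 + 265/((25*202)) = 2275/4 + 265/5050 = 2275/4 + 265*(1/5050) = 2275/4 + 53/1010 = 1148981/2020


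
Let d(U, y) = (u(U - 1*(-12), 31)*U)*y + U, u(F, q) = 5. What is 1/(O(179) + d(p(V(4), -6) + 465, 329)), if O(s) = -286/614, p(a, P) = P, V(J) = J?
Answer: 307/231942655 ≈ 1.3236e-6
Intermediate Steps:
d(U, y) = U + 5*U*y (d(U, y) = (5*U)*y + U = 5*U*y + U = U + 5*U*y)
O(s) = -143/307 (O(s) = -286*1/614 = -143/307)
1/(O(179) + d(p(V(4), -6) + 465, 329)) = 1/(-143/307 + (-6 + 465)*(1 + 5*329)) = 1/(-143/307 + 459*(1 + 1645)) = 1/(-143/307 + 459*1646) = 1/(-143/307 + 755514) = 1/(231942655/307) = 307/231942655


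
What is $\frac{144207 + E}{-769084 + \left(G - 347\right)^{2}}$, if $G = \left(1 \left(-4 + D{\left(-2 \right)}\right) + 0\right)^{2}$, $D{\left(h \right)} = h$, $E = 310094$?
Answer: $- \frac{454301}{672363} \approx -0.67568$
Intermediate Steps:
$G = 36$ ($G = \left(1 \left(-4 - 2\right) + 0\right)^{2} = \left(1 \left(-6\right) + 0\right)^{2} = \left(-6 + 0\right)^{2} = \left(-6\right)^{2} = 36$)
$\frac{144207 + E}{-769084 + \left(G - 347\right)^{2}} = \frac{144207 + 310094}{-769084 + \left(36 - 347\right)^{2}} = \frac{454301}{-769084 + \left(-311\right)^{2}} = \frac{454301}{-769084 + 96721} = \frac{454301}{-672363} = 454301 \left(- \frac{1}{672363}\right) = - \frac{454301}{672363}$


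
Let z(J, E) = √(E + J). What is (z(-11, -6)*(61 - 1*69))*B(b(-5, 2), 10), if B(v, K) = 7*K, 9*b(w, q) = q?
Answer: -560*I*√17 ≈ -2308.9*I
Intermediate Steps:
b(w, q) = q/9
(z(-11, -6)*(61 - 1*69))*B(b(-5, 2), 10) = (√(-6 - 11)*(61 - 1*69))*(7*10) = (√(-17)*(61 - 69))*70 = ((I*√17)*(-8))*70 = -8*I*√17*70 = -560*I*√17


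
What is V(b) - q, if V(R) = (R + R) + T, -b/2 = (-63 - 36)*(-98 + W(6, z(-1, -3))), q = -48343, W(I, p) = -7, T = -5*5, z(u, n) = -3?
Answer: 6738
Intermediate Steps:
T = -25
b = -20790 (b = -2*(-63 - 36)*(-98 - 7) = -(-198)*(-105) = -2*10395 = -20790)
V(R) = -25 + 2*R (V(R) = (R + R) - 25 = 2*R - 25 = -25 + 2*R)
V(b) - q = (-25 + 2*(-20790)) - 1*(-48343) = (-25 - 41580) + 48343 = -41605 + 48343 = 6738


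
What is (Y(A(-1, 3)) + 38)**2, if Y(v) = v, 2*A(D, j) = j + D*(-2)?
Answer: 6561/4 ≈ 1640.3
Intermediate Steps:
A(D, j) = j/2 - D (A(D, j) = (j + D*(-2))/2 = (j - 2*D)/2 = j/2 - D)
(Y(A(-1, 3)) + 38)**2 = (((1/2)*3 - 1*(-1)) + 38)**2 = ((3/2 + 1) + 38)**2 = (5/2 + 38)**2 = (81/2)**2 = 6561/4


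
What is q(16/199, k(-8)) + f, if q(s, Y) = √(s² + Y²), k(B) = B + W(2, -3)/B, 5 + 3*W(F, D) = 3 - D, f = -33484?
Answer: -33484 + √1475245105/4776 ≈ -33476.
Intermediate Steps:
W(F, D) = -⅔ - D/3 (W(F, D) = -5/3 + (3 - D)/3 = -5/3 + (1 - D/3) = -⅔ - D/3)
k(B) = B + 1/(3*B) (k(B) = B + (-⅔ - ⅓*(-3))/B = B + (-⅔ + 1)/B = B + 1/(3*B))
q(s, Y) = √(Y² + s²)
q(16/199, k(-8)) + f = √((-8 + (⅓)/(-8))² + (16/199)²) - 33484 = √((-8 + (⅓)*(-⅛))² + (16*(1/199))²) - 33484 = √((-8 - 1/24)² + (16/199)²) - 33484 = √((-193/24)² + 256/39601) - 33484 = √(37249/576 + 256/39601) - 33484 = √(1475245105/22810176) - 33484 = √1475245105/4776 - 33484 = -33484 + √1475245105/4776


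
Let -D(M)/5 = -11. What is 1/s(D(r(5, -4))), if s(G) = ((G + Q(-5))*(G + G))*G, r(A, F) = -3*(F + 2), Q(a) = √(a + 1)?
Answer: 1/333190 - I/9162725 ≈ 3.0013e-6 - 1.0914e-7*I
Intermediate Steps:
Q(a) = √(1 + a)
r(A, F) = -6 - 3*F (r(A, F) = -3*(2 + F) = -6 - 3*F)
D(M) = 55 (D(M) = -5*(-11) = 55)
s(G) = 2*G²*(G + 2*I) (s(G) = ((G + √(1 - 5))*(G + G))*G = ((G + √(-4))*(2*G))*G = ((G + 2*I)*(2*G))*G = (2*G*(G + 2*I))*G = 2*G²*(G + 2*I))
1/s(D(r(5, -4))) = 1/(2*55²*(55 + 2*I)) = 1/(2*3025*(55 + 2*I)) = 1/(332750 + 12100*I) = (332750 - 12100*I)/110868972500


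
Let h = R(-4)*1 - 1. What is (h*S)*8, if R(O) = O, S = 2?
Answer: -80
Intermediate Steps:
h = -5 (h = -4*1 - 1 = -4 - 1 = -5)
(h*S)*8 = -5*2*8 = -10*8 = -80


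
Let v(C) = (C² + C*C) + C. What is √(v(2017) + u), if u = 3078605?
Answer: 20*√28043 ≈ 3349.2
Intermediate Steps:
v(C) = C + 2*C² (v(C) = (C² + C²) + C = 2*C² + C = C + 2*C²)
√(v(2017) + u) = √(2017*(1 + 2*2017) + 3078605) = √(2017*(1 + 4034) + 3078605) = √(2017*4035 + 3078605) = √(8138595 + 3078605) = √11217200 = 20*√28043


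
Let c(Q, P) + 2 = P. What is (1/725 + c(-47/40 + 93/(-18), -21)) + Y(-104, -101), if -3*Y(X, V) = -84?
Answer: 3626/725 ≈ 5.0014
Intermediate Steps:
Y(X, V) = 28 (Y(X, V) = -⅓*(-84) = 28)
c(Q, P) = -2 + P
(1/725 + c(-47/40 + 93/(-18), -21)) + Y(-104, -101) = (1/725 + (-2 - 21)) + 28 = (1/725 - 23) + 28 = -16674/725 + 28 = 3626/725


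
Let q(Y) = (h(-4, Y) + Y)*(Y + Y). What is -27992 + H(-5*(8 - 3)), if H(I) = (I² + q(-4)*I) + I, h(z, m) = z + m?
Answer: -29792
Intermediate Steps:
h(z, m) = m + z
q(Y) = 2*Y*(-4 + 2*Y) (q(Y) = ((Y - 4) + Y)*(Y + Y) = ((-4 + Y) + Y)*(2*Y) = (-4 + 2*Y)*(2*Y) = 2*Y*(-4 + 2*Y))
H(I) = I² + 97*I (H(I) = (I² + (4*(-4)*(-2 - 4))*I) + I = (I² + (4*(-4)*(-6))*I) + I = (I² + 96*I) + I = I² + 97*I)
-27992 + H(-5*(8 - 3)) = -27992 + (-5*(8 - 3))*(97 - 5*(8 - 3)) = -27992 + (-5*5)*(97 - 5*5) = -27992 - 25*(97 - 25) = -27992 - 25*72 = -27992 - 1800 = -29792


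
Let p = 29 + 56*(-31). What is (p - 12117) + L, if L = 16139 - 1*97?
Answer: 2218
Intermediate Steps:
p = -1707 (p = 29 - 1736 = -1707)
L = 16042 (L = 16139 - 97 = 16042)
(p - 12117) + L = (-1707 - 12117) + 16042 = -13824 + 16042 = 2218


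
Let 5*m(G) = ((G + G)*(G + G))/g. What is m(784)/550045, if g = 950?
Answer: 1229312/1306356875 ≈ 0.00094102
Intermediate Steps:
m(G) = 2*G²/2375 (m(G) = (((G + G)*(G + G))/950)/5 = (((2*G)*(2*G))*(1/950))/5 = ((4*G²)*(1/950))/5 = (2*G²/475)/5 = 2*G²/2375)
m(784)/550045 = ((2/2375)*784²)/550045 = ((2/2375)*614656)*(1/550045) = (1229312/2375)*(1/550045) = 1229312/1306356875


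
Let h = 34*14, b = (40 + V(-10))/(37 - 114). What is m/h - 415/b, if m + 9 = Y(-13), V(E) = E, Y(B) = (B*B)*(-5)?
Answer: 54232/51 ≈ 1063.4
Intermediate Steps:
Y(B) = -5*B² (Y(B) = B²*(-5) = -5*B²)
b = -30/77 (b = (40 - 10)/(37 - 114) = 30/(-77) = 30*(-1/77) = -30/77 ≈ -0.38961)
h = 476
m = -854 (m = -9 - 5*(-13)² = -9 - 5*169 = -9 - 845 = -854)
m/h - 415/b = -854/476 - 415/(-30/77) = -854*1/476 - 415*(-77/30) = -61/34 + 6391/6 = 54232/51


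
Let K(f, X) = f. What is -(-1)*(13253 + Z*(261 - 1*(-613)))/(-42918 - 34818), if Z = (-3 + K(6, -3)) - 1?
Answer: -15001/77736 ≈ -0.19297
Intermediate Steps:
Z = 2 (Z = (-3 + 6) - 1 = 3 - 1 = 2)
-(-1)*(13253 + Z*(261 - 1*(-613)))/(-42918 - 34818) = -(-1)*(13253 + 2*(261 - 1*(-613)))/(-42918 - 34818) = -(-1)*(13253 + 2*(261 + 613))/(-77736) = -(-1)*(13253 + 2*874)*(-1/77736) = -(-1)*(13253 + 1748)*(-1/77736) = -(-1)*15001*(-1/77736) = -(-1)*(-15001)/77736 = -1*15001/77736 = -15001/77736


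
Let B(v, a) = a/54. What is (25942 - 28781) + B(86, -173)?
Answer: -153479/54 ≈ -2842.2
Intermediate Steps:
B(v, a) = a/54 (B(v, a) = a*(1/54) = a/54)
(25942 - 28781) + B(86, -173) = (25942 - 28781) + (1/54)*(-173) = -2839 - 173/54 = -153479/54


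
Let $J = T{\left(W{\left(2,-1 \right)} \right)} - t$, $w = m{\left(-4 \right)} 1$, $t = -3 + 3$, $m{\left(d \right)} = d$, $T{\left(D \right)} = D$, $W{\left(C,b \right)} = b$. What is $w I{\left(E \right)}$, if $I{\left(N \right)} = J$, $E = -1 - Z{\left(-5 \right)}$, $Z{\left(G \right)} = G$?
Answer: $4$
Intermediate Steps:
$t = 0$
$E = 4$ ($E = -1 - -5 = -1 + 5 = 4$)
$w = -4$ ($w = \left(-4\right) 1 = -4$)
$J = -1$ ($J = -1 - 0 = -1 + 0 = -1$)
$I{\left(N \right)} = -1$
$w I{\left(E \right)} = \left(-4\right) \left(-1\right) = 4$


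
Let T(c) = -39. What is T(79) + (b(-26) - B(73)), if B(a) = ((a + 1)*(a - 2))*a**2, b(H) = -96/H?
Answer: -363981817/13 ≈ -2.7999e+7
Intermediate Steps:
B(a) = a**2*(1 + a)*(-2 + a) (B(a) = ((1 + a)*(-2 + a))*a**2 = a**2*(1 + a)*(-2 + a))
T(79) + (b(-26) - B(73)) = -39 + (-96/(-26) - 73**2*(-2 + 73**2 - 1*73)) = -39 + (-96*(-1/26) - 5329*(-2 + 5329 - 73)) = -39 + (48/13 - 5329*5254) = -39 + (48/13 - 1*27998566) = -39 + (48/13 - 27998566) = -39 - 363981310/13 = -363981817/13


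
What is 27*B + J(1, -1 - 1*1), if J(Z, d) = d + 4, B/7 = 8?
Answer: 1514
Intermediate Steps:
B = 56 (B = 7*8 = 56)
J(Z, d) = 4 + d
27*B + J(1, -1 - 1*1) = 27*56 + (4 + (-1 - 1*1)) = 1512 + (4 + (-1 - 1)) = 1512 + (4 - 2) = 1512 + 2 = 1514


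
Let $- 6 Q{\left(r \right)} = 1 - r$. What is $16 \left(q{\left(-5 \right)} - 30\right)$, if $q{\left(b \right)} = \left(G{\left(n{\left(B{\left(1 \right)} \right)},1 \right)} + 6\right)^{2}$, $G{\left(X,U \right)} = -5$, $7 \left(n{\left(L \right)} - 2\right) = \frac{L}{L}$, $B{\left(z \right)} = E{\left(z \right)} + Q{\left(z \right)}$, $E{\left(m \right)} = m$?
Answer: $-464$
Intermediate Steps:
$Q{\left(r \right)} = - \frac{1}{6} + \frac{r}{6}$ ($Q{\left(r \right)} = - \frac{1 - r}{6} = - \frac{1}{6} + \frac{r}{6}$)
$B{\left(z \right)} = - \frac{1}{6} + \frac{7 z}{6}$ ($B{\left(z \right)} = z + \left(- \frac{1}{6} + \frac{z}{6}\right) = - \frac{1}{6} + \frac{7 z}{6}$)
$n{\left(L \right)} = \frac{15}{7}$ ($n{\left(L \right)} = 2 + \frac{L \frac{1}{L}}{7} = 2 + \frac{1}{7} \cdot 1 = 2 + \frac{1}{7} = \frac{15}{7}$)
$q{\left(b \right)} = 1$ ($q{\left(b \right)} = \left(-5 + 6\right)^{2} = 1^{2} = 1$)
$16 \left(q{\left(-5 \right)} - 30\right) = 16 \left(1 - 30\right) = 16 \left(-29\right) = -464$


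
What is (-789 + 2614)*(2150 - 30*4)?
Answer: 3704750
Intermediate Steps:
(-789 + 2614)*(2150 - 30*4) = 1825*(2150 - 120) = 1825*2030 = 3704750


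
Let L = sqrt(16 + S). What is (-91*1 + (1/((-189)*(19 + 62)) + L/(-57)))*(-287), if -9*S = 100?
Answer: 57117920/2187 + 574*sqrt(11)/171 ≈ 26128.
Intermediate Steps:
S = -100/9 (S = -1/9*100 = -100/9 ≈ -11.111)
L = 2*sqrt(11)/3 (L = sqrt(16 - 100/9) = sqrt(44/9) = 2*sqrt(11)/3 ≈ 2.2111)
(-91*1 + (1/((-189)*(19 + 62)) + L/(-57)))*(-287) = (-91*1 + (1/((-189)*(19 + 62)) + (2*sqrt(11)/3)/(-57)))*(-287) = (-91 + (-1/189/81 + (2*sqrt(11)/3)*(-1/57)))*(-287) = (-91 + (-1/189*1/81 - 2*sqrt(11)/171))*(-287) = (-91 + (-1/15309 - 2*sqrt(11)/171))*(-287) = (-1393120/15309 - 2*sqrt(11)/171)*(-287) = 57117920/2187 + 574*sqrt(11)/171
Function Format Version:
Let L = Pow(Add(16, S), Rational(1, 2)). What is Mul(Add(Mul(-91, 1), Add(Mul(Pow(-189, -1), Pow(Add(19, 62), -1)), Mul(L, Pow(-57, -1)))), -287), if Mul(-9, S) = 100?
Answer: Add(Rational(57117920, 2187), Mul(Rational(574, 171), Pow(11, Rational(1, 2)))) ≈ 26128.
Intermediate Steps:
S = Rational(-100, 9) (S = Mul(Rational(-1, 9), 100) = Rational(-100, 9) ≈ -11.111)
L = Mul(Rational(2, 3), Pow(11, Rational(1, 2))) (L = Pow(Add(16, Rational(-100, 9)), Rational(1, 2)) = Pow(Rational(44, 9), Rational(1, 2)) = Mul(Rational(2, 3), Pow(11, Rational(1, 2))) ≈ 2.2111)
Mul(Add(Mul(-91, 1), Add(Mul(Pow(-189, -1), Pow(Add(19, 62), -1)), Mul(L, Pow(-57, -1)))), -287) = Mul(Add(Mul(-91, 1), Add(Mul(Pow(-189, -1), Pow(Add(19, 62), -1)), Mul(Mul(Rational(2, 3), Pow(11, Rational(1, 2))), Pow(-57, -1)))), -287) = Mul(Add(-91, Add(Mul(Rational(-1, 189), Pow(81, -1)), Mul(Mul(Rational(2, 3), Pow(11, Rational(1, 2))), Rational(-1, 57)))), -287) = Mul(Add(-91, Add(Mul(Rational(-1, 189), Rational(1, 81)), Mul(Rational(-2, 171), Pow(11, Rational(1, 2))))), -287) = Mul(Add(-91, Add(Rational(-1, 15309), Mul(Rational(-2, 171), Pow(11, Rational(1, 2))))), -287) = Mul(Add(Rational(-1393120, 15309), Mul(Rational(-2, 171), Pow(11, Rational(1, 2)))), -287) = Add(Rational(57117920, 2187), Mul(Rational(574, 171), Pow(11, Rational(1, 2))))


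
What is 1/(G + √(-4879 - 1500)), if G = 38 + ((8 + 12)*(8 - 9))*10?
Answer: -162/32623 - I*√6379/32623 ≈ -0.0049658 - 0.0024482*I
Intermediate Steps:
G = -162 (G = 38 + (20*(-1))*10 = 38 - 20*10 = 38 - 200 = -162)
1/(G + √(-4879 - 1500)) = 1/(-162 + √(-4879 - 1500)) = 1/(-162 + √(-6379)) = 1/(-162 + I*√6379)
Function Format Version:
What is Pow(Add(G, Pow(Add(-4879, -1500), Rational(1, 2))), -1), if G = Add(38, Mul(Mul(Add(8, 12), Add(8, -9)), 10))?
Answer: Add(Rational(-162, 32623), Mul(Rational(-1, 32623), I, Pow(6379, Rational(1, 2)))) ≈ Add(-0.0049658, Mul(-0.0024482, I))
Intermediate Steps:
G = -162 (G = Add(38, Mul(Mul(20, -1), 10)) = Add(38, Mul(-20, 10)) = Add(38, -200) = -162)
Pow(Add(G, Pow(Add(-4879, -1500), Rational(1, 2))), -1) = Pow(Add(-162, Pow(Add(-4879, -1500), Rational(1, 2))), -1) = Pow(Add(-162, Pow(-6379, Rational(1, 2))), -1) = Pow(Add(-162, Mul(I, Pow(6379, Rational(1, 2)))), -1)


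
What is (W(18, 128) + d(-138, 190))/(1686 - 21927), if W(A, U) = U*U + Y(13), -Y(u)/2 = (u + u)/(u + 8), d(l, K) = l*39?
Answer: -230990/425061 ≈ -0.54343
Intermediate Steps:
d(l, K) = 39*l
Y(u) = -4*u/(8 + u) (Y(u) = -2*(u + u)/(u + 8) = -2*2*u/(8 + u) = -4*u/(8 + u))
W(A, U) = -52/21 + U² (W(A, U) = U*U - 4*13/(8 + 13) = U² - 4*13/21 = U² - 4*13*1/21 = U² - 52/21 = -52/21 + U²)
(W(18, 128) + d(-138, 190))/(1686 - 21927) = ((-52/21 + 128²) + 39*(-138))/(1686 - 21927) = ((-52/21 + 16384) - 5382)/(-20241) = (344012/21 - 5382)*(-1/20241) = (230990/21)*(-1/20241) = -230990/425061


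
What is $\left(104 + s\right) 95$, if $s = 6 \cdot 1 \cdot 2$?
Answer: $11020$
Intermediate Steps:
$s = 12$ ($s = 6 \cdot 2 = 12$)
$\left(104 + s\right) 95 = \left(104 + 12\right) 95 = 116 \cdot 95 = 11020$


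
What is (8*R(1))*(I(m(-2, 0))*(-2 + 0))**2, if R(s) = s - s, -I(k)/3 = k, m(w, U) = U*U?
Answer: 0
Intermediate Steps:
m(w, U) = U**2
I(k) = -3*k
R(s) = 0
(8*R(1))*(I(m(-2, 0))*(-2 + 0))**2 = (8*0)*((-3*0**2)*(-2 + 0))**2 = 0*(-3*0*(-2))**2 = 0*(0*(-2))**2 = 0*0**2 = 0*0 = 0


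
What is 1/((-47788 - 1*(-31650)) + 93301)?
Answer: 1/77163 ≈ 1.2960e-5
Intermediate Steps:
1/((-47788 - 1*(-31650)) + 93301) = 1/((-47788 + 31650) + 93301) = 1/(-16138 + 93301) = 1/77163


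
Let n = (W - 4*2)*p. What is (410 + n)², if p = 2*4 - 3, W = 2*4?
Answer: 168100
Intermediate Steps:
W = 8
p = 5 (p = 8 - 3 = 5)
n = 0 (n = (8 - 4*2)*5 = (8 - 8)*5 = 0*5 = 0)
(410 + n)² = (410 + 0)² = 410² = 168100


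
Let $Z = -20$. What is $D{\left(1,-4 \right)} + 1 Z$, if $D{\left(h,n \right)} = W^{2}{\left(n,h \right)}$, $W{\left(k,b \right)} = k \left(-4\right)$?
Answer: $236$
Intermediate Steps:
$W{\left(k,b \right)} = - 4 k$
$D{\left(h,n \right)} = 16 n^{2}$ ($D{\left(h,n \right)} = \left(- 4 n\right)^{2} = 16 n^{2}$)
$D{\left(1,-4 \right)} + 1 Z = 16 \left(-4\right)^{2} + 1 \left(-20\right) = 16 \cdot 16 - 20 = 256 - 20 = 236$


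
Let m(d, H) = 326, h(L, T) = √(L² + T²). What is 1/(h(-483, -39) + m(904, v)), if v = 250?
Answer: -163/64267 + 3*√26090/128534 ≈ 0.0012337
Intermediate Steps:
1/(h(-483, -39) + m(904, v)) = 1/(√((-483)² + (-39)²) + 326) = 1/(√(233289 + 1521) + 326) = 1/(√234810 + 326) = 1/(3*√26090 + 326) = 1/(326 + 3*√26090)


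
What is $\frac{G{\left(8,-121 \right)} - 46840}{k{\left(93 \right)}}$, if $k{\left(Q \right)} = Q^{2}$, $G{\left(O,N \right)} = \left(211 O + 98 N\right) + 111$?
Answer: $- \frac{56899}{8649} \approx -6.5787$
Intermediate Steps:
$G{\left(O,N \right)} = 111 + 98 N + 211 O$ ($G{\left(O,N \right)} = \left(98 N + 211 O\right) + 111 = 111 + 98 N + 211 O$)
$\frac{G{\left(8,-121 \right)} - 46840}{k{\left(93 \right)}} = \frac{\left(111 + 98 \left(-121\right) + 211 \cdot 8\right) - 46840}{93^{2}} = \frac{\left(111 - 11858 + 1688\right) - 46840}{8649} = \left(-10059 - 46840\right) \frac{1}{8649} = \left(-56899\right) \frac{1}{8649} = - \frac{56899}{8649}$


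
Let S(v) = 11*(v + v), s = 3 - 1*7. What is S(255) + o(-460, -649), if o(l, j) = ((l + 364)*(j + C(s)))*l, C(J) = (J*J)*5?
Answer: -25121430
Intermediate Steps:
s = -4 (s = 3 - 7 = -4)
C(J) = 5*J**2 (C(J) = J**2*5 = 5*J**2)
o(l, j) = l*(80 + j)*(364 + l) (o(l, j) = ((l + 364)*(j + 5*(-4)**2))*l = ((364 + l)*(j + 5*16))*l = ((364 + l)*(j + 80))*l = ((364 + l)*(80 + j))*l = ((80 + j)*(364 + l))*l = l*(80 + j)*(364 + l))
S(v) = 22*v (S(v) = 11*(2*v) = 22*v)
S(255) + o(-460, -649) = 22*255 - 460*(29120 + 80*(-460) + 364*(-649) - 649*(-460)) = 5610 - 460*(29120 - 36800 - 236236 + 298540) = 5610 - 460*54624 = 5610 - 25127040 = -25121430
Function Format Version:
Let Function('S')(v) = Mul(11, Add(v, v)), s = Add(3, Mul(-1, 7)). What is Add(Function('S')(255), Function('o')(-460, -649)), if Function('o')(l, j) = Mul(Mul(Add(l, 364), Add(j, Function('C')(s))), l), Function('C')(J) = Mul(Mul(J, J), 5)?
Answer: -25121430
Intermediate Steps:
s = -4 (s = Add(3, -7) = -4)
Function('C')(J) = Mul(5, Pow(J, 2)) (Function('C')(J) = Mul(Pow(J, 2), 5) = Mul(5, Pow(J, 2)))
Function('o')(l, j) = Mul(l, Add(80, j), Add(364, l)) (Function('o')(l, j) = Mul(Mul(Add(l, 364), Add(j, Mul(5, Pow(-4, 2)))), l) = Mul(Mul(Add(364, l), Add(j, Mul(5, 16))), l) = Mul(Mul(Add(364, l), Add(j, 80)), l) = Mul(Mul(Add(364, l), Add(80, j)), l) = Mul(Mul(Add(80, j), Add(364, l)), l) = Mul(l, Add(80, j), Add(364, l)))
Function('S')(v) = Mul(22, v) (Function('S')(v) = Mul(11, Mul(2, v)) = Mul(22, v))
Add(Function('S')(255), Function('o')(-460, -649)) = Add(Mul(22, 255), Mul(-460, Add(29120, Mul(80, -460), Mul(364, -649), Mul(-649, -460)))) = Add(5610, Mul(-460, Add(29120, -36800, -236236, 298540))) = Add(5610, Mul(-460, 54624)) = Add(5610, -25127040) = -25121430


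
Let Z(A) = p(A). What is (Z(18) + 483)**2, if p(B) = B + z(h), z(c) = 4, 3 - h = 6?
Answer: 255025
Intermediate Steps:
h = -3 (h = 3 - 1*6 = 3 - 6 = -3)
p(B) = 4 + B (p(B) = B + 4 = 4 + B)
Z(A) = 4 + A
(Z(18) + 483)**2 = ((4 + 18) + 483)**2 = (22 + 483)**2 = 505**2 = 255025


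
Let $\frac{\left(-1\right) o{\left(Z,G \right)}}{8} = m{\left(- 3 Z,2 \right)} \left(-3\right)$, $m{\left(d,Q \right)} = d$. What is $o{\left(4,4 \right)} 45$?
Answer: $-12960$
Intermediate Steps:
$o{\left(Z,G \right)} = - 72 Z$ ($o{\left(Z,G \right)} = - 8 - 3 Z \left(-3\right) = - 8 \cdot 9 Z = - 72 Z$)
$o{\left(4,4 \right)} 45 = \left(-72\right) 4 \cdot 45 = \left(-288\right) 45 = -12960$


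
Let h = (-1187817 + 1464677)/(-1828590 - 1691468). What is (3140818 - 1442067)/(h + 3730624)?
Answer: 2989851023779/6566006289666 ≈ 0.45535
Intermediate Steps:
h = -138430/1760029 (h = 276860/(-3520058) = 276860*(-1/3520058) = -138430/1760029 ≈ -0.078652)
(3140818 - 1442067)/(h + 3730624) = (3140818 - 1442067)/(-138430/1760029 + 3730624) = 1698751/(6566006289666/1760029) = 1698751*(1760029/6566006289666) = 2989851023779/6566006289666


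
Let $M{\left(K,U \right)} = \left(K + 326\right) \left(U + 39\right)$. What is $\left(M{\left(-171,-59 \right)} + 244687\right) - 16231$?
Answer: $225356$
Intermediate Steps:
$M{\left(K,U \right)} = \left(39 + U\right) \left(326 + K\right)$ ($M{\left(K,U \right)} = \left(326 + K\right) \left(39 + U\right) = \left(39 + U\right) \left(326 + K\right)$)
$\left(M{\left(-171,-59 \right)} + 244687\right) - 16231 = \left(\left(12714 + 39 \left(-171\right) + 326 \left(-59\right) - -10089\right) + 244687\right) - 16231 = \left(\left(12714 - 6669 - 19234 + 10089\right) + 244687\right) - 16231 = \left(-3100 + 244687\right) - 16231 = 241587 - 16231 = 225356$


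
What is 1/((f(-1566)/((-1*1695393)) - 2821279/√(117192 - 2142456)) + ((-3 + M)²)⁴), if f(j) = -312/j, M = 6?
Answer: 867265782923241098630355024/6209639237180750139304673242051 - 736557335199080742014388*I*√126579/6209639237180750139304673242051 ≈ 0.00013966 - 4.2201e-5*I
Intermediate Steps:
1/((f(-1566)/((-1*1695393)) - 2821279/√(117192 - 2142456)) + ((-3 + M)²)⁴) = 1/(((-312/(-1566))/((-1*1695393)) - 2821279/√(117192 - 2142456)) + ((-3 + 6)²)⁴) = 1/((-312*(-1/1566)/(-1695393) - 2821279*(-I*√126579/506316)) + (3²)⁴) = 1/(((52/261)*(-1/1695393) - 2821279*(-I*√126579/506316)) + 9⁴) = 1/((-52/442497573 - (-2821279)*I*√126579/506316) + 6561) = 1/((-52/442497573 + 2821279*I*√126579/506316) + 6561) = 1/(2903226576401/442497573 + 2821279*I*√126579/506316)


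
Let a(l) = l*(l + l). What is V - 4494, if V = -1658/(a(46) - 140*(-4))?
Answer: -10768453/2396 ≈ -4494.3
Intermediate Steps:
a(l) = 2*l**2 (a(l) = l*(2*l) = 2*l**2)
V = -829/2396 (V = -1658/(2*46**2 - 140*(-4)) = -1658/(2*2116 + 560) = -1658/(4232 + 560) = -1658/4792 = -1658*1/4792 = -829/2396 ≈ -0.34599)
V - 4494 = -829/2396 - 4494 = -10768453/2396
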